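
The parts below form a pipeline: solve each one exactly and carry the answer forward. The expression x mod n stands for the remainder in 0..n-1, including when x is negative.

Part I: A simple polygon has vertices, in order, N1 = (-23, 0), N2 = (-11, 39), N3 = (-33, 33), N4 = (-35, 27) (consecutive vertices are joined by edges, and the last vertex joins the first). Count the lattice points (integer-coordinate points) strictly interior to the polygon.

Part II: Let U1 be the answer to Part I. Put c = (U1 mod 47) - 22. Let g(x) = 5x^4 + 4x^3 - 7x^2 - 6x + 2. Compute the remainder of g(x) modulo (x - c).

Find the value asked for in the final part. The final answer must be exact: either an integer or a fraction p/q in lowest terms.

12994

Part I: cross terms: (-23*39 - -11*0)=-897, (-11*33 - -33*39)=924, (-33*27 - -35*33)=264, (-35*0 - -23*27)=621; twice the area = |912| = 912; area = 456; boundary points = 3 + 2 + 2 + 3 = 10; strictly interior points = area - boundary/2 + 1 = 452; answer 452
Part II: U1 = 452; c = 7; remainder = value at the root: 5*(7)^4 + 4*(7)^3 - 7*(7)^2 - 6*(7)^1 + 2 = (12005) + (1372) + (-343) + (-42) + (2) = 12994; answer 12994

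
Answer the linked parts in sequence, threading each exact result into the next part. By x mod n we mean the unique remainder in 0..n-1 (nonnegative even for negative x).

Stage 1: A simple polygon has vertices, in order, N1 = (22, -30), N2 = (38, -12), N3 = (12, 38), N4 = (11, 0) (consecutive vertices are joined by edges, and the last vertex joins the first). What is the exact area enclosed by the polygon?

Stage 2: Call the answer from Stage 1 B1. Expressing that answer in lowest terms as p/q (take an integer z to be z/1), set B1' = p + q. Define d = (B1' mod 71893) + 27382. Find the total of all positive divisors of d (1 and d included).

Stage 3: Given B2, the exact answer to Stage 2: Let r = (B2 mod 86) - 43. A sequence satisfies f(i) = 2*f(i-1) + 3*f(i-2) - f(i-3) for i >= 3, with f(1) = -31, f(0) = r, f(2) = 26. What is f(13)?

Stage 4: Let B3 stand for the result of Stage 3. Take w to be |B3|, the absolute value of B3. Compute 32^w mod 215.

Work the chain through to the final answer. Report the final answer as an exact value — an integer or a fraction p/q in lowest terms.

Stage 1: cross terms: (22*-12 - 38*-30)=876, (38*38 - 12*-12)=1588, (12*0 - 11*38)=-418, (11*-30 - 22*0)=-330; twice the area = |1716| = 1716; area = 858; answer 858
Stage 2: B1 = 858; threaded value p + q = 859; d = 28241; 28241 = 31 * 911; sigma = (1 + 31) * (1 + 911) = 32 * 912 = 29184; answer 29184
Stage 3: B2 = 29184; r = -13; f(3) = 2*(26) + 3*(-31) - 1*(-13) = -28; iterating: f(3)=-28, f(4)=53, f(5)=-4, f(6)=179, f(7)=293, f(8)=1127, f(9)=2954, f(10)=8996, f(11)=25727, f(12)=75488, f(13)=219161; answer 219161
Stage 4: B3 = 219161; w = 219161; squarings mod 215: 32^1=32, 32^2=164, 32^4=21, 32^8=11, 32^16=121, 32^32=21, 32^64=11, 32^128=121, 32^256=21, 32^512=11, 32^1024=121, 32^2048=21, 32^4096=11, 32^8192=121, 32^16384=21, 32^32768=11, 32^65536=121, 32^131072=21; 32^219161 = 32^1 * 32^8 * 32^16 * 32^2048 * 32^4096 * 32^16384 * 32^65536 * 32^131072 = 27 (mod 215); answer 27

27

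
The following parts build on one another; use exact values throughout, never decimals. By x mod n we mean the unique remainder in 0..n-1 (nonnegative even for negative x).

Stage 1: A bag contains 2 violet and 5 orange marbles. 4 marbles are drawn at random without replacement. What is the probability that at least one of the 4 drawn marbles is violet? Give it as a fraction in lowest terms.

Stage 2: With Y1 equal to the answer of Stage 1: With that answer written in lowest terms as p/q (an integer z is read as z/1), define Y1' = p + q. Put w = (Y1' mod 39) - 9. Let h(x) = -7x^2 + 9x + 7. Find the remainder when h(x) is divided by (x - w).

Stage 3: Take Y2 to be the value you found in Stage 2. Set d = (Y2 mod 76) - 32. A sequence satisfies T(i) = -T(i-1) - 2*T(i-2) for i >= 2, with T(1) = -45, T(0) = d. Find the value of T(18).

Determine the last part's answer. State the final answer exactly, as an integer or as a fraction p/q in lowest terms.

17375

Stage 1: total draws C(7,4) = 35; complement C(5,4) = 5; favorable 35 - 5 = 30; P = 6/7; answer 6/7
Stage 2: Y1 = 6/7; threaded value p + q = 13; w = 4; remainder = value at the root: -7*(4)^2 + 9*(4)^1 + 7 = (-112) + (36) + (7) = -69; answer -69
Stage 3: Y2 = -69; d = -25; T(2) = -1*(-45) - 2*(-25) = 95; iterating: T(2)=95, T(3)=-5, T(4)=-185, T(5)=195, T(6)=175, T(7)=-565, T(8)=215, T(9)=915, T(10)=-1345, T(11)=-485, T(12)=3175, T(13)=-2205, T(14)=-4145, T(15)=8555, T(16)=-265, T(17)=-16845, T(18)=17375; answer 17375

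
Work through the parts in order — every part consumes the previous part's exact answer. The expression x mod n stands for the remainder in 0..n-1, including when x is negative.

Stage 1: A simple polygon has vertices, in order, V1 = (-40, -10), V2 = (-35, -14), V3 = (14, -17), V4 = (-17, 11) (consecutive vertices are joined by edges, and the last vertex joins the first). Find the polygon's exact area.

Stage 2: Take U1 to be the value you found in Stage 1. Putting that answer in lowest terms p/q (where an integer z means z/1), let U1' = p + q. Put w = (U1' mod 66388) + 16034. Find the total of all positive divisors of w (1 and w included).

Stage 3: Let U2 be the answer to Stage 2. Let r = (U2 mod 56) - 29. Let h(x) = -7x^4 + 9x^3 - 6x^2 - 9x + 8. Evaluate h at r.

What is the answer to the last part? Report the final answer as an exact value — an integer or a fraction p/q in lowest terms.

-5597

Stage 1: cross terms: (-40*-14 - -35*-10)=210, (-35*-17 - 14*-14)=791, (14*11 - -17*-17)=-135, (-17*-10 - -40*11)=610; twice the area = |1476| = 1476; area = 738; answer 738
Stage 2: U1 = 738; threaded value p + q = 739; w = 16773; 16773 = 3 * 5591; sigma = (1 + 3) * (1 + 5591) = 4 * 5592 = 22368; answer 22368
Stage 3: U2 = 22368; r = -5; -7*(-5)^4 + 9*(-5)^3 - 6*(-5)^2 - 9*(-5)^1 + 8 = (-4375) + (-1125) + (-150) + (45) + (8) = -5597; answer -5597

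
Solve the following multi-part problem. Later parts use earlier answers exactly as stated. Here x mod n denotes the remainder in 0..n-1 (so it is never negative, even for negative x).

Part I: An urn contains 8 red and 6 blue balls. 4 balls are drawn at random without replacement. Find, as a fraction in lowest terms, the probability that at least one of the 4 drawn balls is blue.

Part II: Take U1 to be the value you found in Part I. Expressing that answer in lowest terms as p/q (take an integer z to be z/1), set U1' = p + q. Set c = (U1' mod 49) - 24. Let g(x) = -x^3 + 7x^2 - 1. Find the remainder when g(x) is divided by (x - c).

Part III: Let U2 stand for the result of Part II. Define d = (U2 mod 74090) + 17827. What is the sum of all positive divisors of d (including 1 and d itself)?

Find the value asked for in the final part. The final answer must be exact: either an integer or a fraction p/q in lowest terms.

Part I: total draws C(14,4) = 1001; complement C(8,4) = 70; favorable 1001 - 70 = 931; P = 133/143; answer 133/143
Part II: U1 = 133/143; threaded value p + q = 276; c = 7; remainder = value at the root: -1*(7)^3 + 7*(7)^2 - 1 = (-343) + (343) + (-1) = -1; answer -1
Part III: U2 = -1; d = 91916; 91916 = 2^2 * 11 * 2089; sigma = (1 + 2 + 4) * (1 + 11) * (1 + 2089) = 7 * 12 * 2090 = 175560; answer 175560

175560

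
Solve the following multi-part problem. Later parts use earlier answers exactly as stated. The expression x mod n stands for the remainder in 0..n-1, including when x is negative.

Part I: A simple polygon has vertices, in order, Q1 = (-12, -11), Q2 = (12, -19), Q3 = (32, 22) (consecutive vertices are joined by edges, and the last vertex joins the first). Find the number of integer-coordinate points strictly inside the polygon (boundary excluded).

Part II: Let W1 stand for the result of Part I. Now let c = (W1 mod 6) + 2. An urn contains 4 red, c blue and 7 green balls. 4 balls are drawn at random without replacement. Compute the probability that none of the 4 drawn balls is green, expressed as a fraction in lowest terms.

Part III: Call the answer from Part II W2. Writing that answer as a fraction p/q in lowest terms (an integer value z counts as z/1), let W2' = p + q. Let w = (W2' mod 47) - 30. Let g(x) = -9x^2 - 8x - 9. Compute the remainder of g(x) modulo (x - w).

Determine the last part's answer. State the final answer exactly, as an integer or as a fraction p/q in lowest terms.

-1010

Part I: cross terms: (-12*-19 - 12*-11)=360, (12*22 - 32*-19)=872, (32*-11 - -12*22)=-88; twice the area = |1144| = 1144; area = 572; boundary points = 8 + 1 + 11 = 20; strictly interior points = area - boundary/2 + 1 = 563; answer 563
Part II: W1 = 563; c = 7; total draws C(18,4) = 3060; favorable C(11,4) = 330; P = 11/102; answer 11/102
Part III: W2 = 11/102; threaded value p + q = 113; w = -11; remainder = value at the root: -9*(-11)^2 - 8*(-11)^1 - 9 = (-1089) + (88) + (-9) = -1010; answer -1010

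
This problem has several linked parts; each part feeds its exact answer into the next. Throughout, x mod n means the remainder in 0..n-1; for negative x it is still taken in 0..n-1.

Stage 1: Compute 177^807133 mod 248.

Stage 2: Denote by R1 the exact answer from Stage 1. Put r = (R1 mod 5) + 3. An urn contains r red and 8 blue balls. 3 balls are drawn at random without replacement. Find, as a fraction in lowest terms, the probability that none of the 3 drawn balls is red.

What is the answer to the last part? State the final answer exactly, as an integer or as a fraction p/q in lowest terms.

Stage 1: squarings mod 248: 177^1=177, 177^2=81, 177^4=113, 177^8=121, 177^16=9, 177^32=81, 177^64=113, 177^128=121, 177^256=9, 177^512=81, 177^1024=113, 177^2048=121, 177^4096=9, 177^8192=81, 177^16384=113, 177^32768=121, 177^65536=9, 177^131072=81, 177^262144=113, 177^524288=121; 177^807133 = 177^1 * 177^4 * 177^8 * 177^16 * 177^64 * 177^128 * 177^4096 * 177^16384 * 177^262144 * 177^524288 = 137 (mod 248); answer 137
Stage 2: R1 = 137; r = 5; total draws C(13,3) = 286; favorable C(8,3) = 56; P = 28/143; answer 28/143

28/143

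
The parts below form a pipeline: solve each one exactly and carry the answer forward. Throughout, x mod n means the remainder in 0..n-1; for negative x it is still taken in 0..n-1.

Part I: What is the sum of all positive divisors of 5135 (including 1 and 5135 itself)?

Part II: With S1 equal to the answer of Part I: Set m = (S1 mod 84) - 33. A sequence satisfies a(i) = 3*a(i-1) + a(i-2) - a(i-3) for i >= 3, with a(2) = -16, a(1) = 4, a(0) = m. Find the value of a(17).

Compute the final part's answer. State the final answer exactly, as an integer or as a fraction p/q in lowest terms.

-190028092

Part I: 5135 = 5 * 13 * 79; sigma = (1 + 5) * (1 + 13) * (1 + 79) = 6 * 14 * 80 = 6720; answer 6720
Part II: S1 = 6720; m = -33; a(3) = 3*(-16) + 1*(4) - 1*(-33) = -11; iterating: a(3)=-11, a(4)=-53, a(5)=-154, a(6)=-504, a(7)=-1613, a(8)=-5189, a(9)=-16676, a(10)=-53604, a(11)=-172299, a(12)=-553825, a(13)=-1780170, a(14)=-5722036, a(15)=-18392453, a(16)=-59119225, a(17)=-190028092; answer -190028092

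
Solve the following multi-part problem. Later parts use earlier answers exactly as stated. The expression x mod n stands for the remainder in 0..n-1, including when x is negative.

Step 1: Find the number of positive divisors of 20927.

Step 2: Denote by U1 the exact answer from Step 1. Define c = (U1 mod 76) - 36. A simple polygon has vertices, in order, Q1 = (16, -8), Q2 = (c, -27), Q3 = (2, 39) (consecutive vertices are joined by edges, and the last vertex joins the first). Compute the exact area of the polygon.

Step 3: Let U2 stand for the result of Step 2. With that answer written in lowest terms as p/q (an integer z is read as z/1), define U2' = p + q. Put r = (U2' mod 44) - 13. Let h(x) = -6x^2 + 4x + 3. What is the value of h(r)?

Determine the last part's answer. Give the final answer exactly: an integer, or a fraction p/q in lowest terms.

Step 1: 20927 = 17 * 1231; number of divisors = (1+1) * (1+1) = 4; answer 4
Step 2: U1 = 4; c = -32; cross terms: (16*-27 - -32*-8)=-688, (-32*39 - 2*-27)=-1194, (2*-8 - 16*39)=-640; twice the area = |-2522| = 2522; area = 1261; answer 1261
Step 3: U2 = 1261; threaded value p + q = 1262; r = 17; -6*(17)^2 + 4*(17)^1 + 3 = (-1734) + (68) + (3) = -1663; answer -1663

-1663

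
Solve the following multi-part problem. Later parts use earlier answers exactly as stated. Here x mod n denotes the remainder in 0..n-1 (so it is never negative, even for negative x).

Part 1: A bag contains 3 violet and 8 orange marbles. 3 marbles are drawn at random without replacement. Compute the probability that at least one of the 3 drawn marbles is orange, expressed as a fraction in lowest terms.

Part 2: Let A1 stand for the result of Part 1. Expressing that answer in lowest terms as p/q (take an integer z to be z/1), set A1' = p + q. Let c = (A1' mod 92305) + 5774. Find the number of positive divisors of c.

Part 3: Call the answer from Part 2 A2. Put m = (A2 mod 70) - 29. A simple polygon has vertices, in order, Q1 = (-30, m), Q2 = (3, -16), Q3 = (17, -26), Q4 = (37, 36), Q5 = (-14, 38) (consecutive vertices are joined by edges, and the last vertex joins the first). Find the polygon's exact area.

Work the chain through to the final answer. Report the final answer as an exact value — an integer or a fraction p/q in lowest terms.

Part 1: total draws C(11,3) = 165; complement C(3,3) = 1; favorable 165 - 1 = 164; P = 164/165; answer 164/165
Part 2: A1 = 164/165; threaded value p + q = 329; c = 6103; 6103 = 17 * 359; number of divisors = (1+1) * (1+1) = 4; answer 4
Part 3: A2 = 4; m = -25; cross terms: (-30*-16 - 3*-25)=555, (3*-26 - 17*-16)=194, (17*36 - 37*-26)=1574, (37*38 - -14*36)=1910, (-14*-25 - -30*38)=1490; twice the area = |5723| = 5723; area = 5723/2; answer 5723/2

5723/2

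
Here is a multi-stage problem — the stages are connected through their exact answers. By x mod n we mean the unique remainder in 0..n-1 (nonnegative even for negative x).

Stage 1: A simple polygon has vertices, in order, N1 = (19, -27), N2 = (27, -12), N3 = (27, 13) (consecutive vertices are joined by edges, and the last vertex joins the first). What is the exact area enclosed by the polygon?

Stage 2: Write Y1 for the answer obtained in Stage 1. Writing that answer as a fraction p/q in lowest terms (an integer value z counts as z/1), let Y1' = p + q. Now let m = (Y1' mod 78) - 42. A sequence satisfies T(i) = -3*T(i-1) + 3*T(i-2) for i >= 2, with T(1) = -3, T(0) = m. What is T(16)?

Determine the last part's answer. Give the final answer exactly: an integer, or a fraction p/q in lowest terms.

-4785258789

Stage 1: cross terms: (19*-12 - 27*-27)=501, (27*13 - 27*-12)=675, (27*-27 - 19*13)=-976; twice the area = |200| = 200; area = 100; answer 100
Stage 2: Y1 = 100; threaded value p + q = 101; m = -19; T(2) = -3*(-3) + 3*(-19) = -48; iterating: T(2)=-48, T(3)=135, T(4)=-549, T(5)=2052, T(6)=-7803, T(7)=29565, T(8)=-112104, T(9)=425007, T(10)=-1611333, T(11)=6109020, T(12)=-23161059, T(13)=87810237, T(14)=-332913888, T(15)=1262172375, T(16)=-4785258789; answer -4785258789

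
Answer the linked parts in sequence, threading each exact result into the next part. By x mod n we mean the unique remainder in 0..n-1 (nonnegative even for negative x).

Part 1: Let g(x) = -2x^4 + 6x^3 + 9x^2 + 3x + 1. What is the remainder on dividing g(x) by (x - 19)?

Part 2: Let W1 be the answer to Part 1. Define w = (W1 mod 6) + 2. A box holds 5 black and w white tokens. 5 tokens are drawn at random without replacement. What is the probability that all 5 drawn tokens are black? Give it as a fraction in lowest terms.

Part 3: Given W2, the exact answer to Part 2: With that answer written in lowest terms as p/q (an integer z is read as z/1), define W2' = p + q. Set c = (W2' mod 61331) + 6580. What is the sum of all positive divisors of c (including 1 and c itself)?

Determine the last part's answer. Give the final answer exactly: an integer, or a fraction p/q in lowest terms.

Part 1: remainder = value at the root: -2*(19)^4 + 6*(19)^3 + 9*(19)^2 + 3*(19)^1 + 1 = (-260642) + (41154) + (3249) + (57) + (1) = -216181; answer -216181
Part 2: W1 = -216181; w = 7; total draws C(12,5) = 792; favorable C(5,5) = 1; P = 1/792; answer 1/792
Part 3: W2 = 1/792; threaded value p + q = 793; c = 7373; 7373 = 73 * 101; sigma = (1 + 73) * (1 + 101) = 74 * 102 = 7548; answer 7548

7548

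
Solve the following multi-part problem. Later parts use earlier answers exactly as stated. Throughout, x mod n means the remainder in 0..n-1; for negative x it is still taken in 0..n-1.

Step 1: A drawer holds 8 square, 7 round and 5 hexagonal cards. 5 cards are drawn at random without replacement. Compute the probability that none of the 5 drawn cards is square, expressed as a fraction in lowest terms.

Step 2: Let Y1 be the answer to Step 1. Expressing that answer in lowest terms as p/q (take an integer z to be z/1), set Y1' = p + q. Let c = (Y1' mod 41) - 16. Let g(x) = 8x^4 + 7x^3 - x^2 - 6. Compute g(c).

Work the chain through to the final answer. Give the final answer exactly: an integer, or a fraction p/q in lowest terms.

21554

Step 1: total draws C(20,5) = 15504; favorable C(12,5) = 792; P = 33/646; answer 33/646
Step 2: Y1 = 33/646; threaded value p + q = 679; c = 7; 8*(7)^4 + 7*(7)^3 - 1*(7)^2 - 6 = (19208) + (2401) + (-49) + (-6) = 21554; answer 21554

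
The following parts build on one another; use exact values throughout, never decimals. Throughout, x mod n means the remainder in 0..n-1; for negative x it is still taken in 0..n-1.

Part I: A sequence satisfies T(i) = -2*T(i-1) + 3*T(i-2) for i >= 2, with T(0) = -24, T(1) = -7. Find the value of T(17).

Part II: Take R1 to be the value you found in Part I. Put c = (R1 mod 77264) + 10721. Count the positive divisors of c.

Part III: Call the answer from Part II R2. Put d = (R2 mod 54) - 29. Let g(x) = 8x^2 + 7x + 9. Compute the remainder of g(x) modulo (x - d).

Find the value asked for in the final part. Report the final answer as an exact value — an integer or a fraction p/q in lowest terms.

2202

Part I: T(2) = -2*(-7) + 3*(-24) = -58; iterating: T(2)=-58, T(3)=95, T(4)=-364, T(5)=1013, T(6)=-3118, T(7)=9275, T(8)=-27904, T(9)=83633, T(10)=-250978, T(11)=752855, T(12)=-2258644, T(13)=6775853, T(14)=-20327638, T(15)=60982835, T(16)=-182948584, T(17)=548845673; answer 548845673
Part II: R1 = 548845673; c = 50202; 50202 = 2 * 3^2 * 2789; number of divisors = (1+1) * (2+1) * (1+1) = 12; answer 12
Part III: R2 = 12; d = -17; remainder = value at the root: 8*(-17)^2 + 7*(-17)^1 + 9 = (2312) + (-119) + (9) = 2202; answer 2202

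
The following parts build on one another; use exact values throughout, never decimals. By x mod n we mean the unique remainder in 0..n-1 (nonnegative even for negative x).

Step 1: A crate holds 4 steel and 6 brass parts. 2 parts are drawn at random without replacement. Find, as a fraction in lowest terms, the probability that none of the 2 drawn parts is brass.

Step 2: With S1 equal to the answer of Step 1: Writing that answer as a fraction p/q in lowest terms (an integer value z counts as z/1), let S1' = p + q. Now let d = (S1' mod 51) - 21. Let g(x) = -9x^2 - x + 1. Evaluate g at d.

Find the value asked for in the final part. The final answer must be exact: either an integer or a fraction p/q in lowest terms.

-139

Step 1: total draws C(10,2) = 45; favorable C(4,2) = 6; P = 2/15; answer 2/15
Step 2: S1 = 2/15; threaded value p + q = 17; d = -4; -9*(-4)^2 - 1*(-4)^1 + 1 = (-144) + (4) + (1) = -139; answer -139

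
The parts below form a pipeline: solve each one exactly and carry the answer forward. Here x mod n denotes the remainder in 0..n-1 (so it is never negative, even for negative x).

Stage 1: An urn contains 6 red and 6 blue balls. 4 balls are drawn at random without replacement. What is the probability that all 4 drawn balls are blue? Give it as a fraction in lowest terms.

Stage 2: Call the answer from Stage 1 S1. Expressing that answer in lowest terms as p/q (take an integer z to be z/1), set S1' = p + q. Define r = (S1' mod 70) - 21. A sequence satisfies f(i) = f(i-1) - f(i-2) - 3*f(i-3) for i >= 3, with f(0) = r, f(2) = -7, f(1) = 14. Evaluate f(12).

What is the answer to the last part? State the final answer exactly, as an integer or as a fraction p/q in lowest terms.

Stage 1: total draws C(12,4) = 495; favorable C(6,4) = 15; P = 1/33; answer 1/33
Stage 2: S1 = 1/33; threaded value p + q = 34; r = 13; f(3) = 1*(-7) - 1*(14) - 3*(13) = -60; iterating: f(3)=-60, f(4)=-95, f(5)=-14, f(6)=261, f(7)=560, f(8)=341, f(9)=-1002, f(10)=-3023, f(11)=-3044, f(12)=2985; answer 2985

2985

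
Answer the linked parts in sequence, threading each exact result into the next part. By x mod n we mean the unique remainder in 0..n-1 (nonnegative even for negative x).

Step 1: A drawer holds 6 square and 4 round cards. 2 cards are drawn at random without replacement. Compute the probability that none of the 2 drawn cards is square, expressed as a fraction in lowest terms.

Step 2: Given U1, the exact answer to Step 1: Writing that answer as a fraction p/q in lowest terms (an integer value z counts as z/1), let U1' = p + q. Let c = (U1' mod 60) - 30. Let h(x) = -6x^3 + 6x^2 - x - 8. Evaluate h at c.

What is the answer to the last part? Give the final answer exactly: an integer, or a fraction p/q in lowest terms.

14201

Step 1: total draws C(10,2) = 45; favorable C(4,2) = 6; P = 2/15; answer 2/15
Step 2: U1 = 2/15; threaded value p + q = 17; c = -13; -6*(-13)^3 + 6*(-13)^2 - 1*(-13)^1 - 8 = (13182) + (1014) + (13) + (-8) = 14201; answer 14201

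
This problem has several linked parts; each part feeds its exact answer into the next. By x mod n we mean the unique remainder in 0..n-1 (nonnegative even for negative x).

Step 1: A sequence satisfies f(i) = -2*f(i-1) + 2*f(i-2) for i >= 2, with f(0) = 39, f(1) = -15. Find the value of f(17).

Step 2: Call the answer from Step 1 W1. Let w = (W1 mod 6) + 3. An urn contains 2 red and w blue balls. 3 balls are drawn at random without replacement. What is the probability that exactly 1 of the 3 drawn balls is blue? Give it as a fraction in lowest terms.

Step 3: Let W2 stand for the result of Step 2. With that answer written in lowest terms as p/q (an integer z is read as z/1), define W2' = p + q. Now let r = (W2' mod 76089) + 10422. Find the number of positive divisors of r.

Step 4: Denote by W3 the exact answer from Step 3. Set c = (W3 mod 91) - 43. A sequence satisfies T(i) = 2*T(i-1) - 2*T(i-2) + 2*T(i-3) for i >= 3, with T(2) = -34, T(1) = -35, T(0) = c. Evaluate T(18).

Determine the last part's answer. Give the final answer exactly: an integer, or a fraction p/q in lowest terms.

Step 1: f(2) = -2*(-15) + 2*(39) = 108; iterating: f(2)=108, f(3)=-246, f(4)=708, f(5)=-1908, f(6)=5232, f(7)=-14280, f(8)=39024, f(9)=-106608, f(10)=291264, f(11)=-795744, f(12)=2174016, f(13)=-5939520, f(14)=16227072, f(15)=-44333184, f(16)=121120512, f(17)=-330907392; answer -330907392
Step 2: W1 = -330907392; w = 3; total draws C(5,3) = 10; favorable C(3,1)*C(2,2) = 3; P = 3/10; answer 3/10
Step 3: W2 = 3/10; threaded value p + q = 13; r = 10435; 10435 = 5 * 2087; number of divisors = (1+1) * (1+1) = 4; answer 4
Step 4: W3 = 4; c = -39; T(3) = 2*(-34) - 2*(-35) + 2*(-39) = -76; iterating: T(3)=-76, T(4)=-154, T(5)=-224, T(6)=-292, T(7)=-444, T(8)=-752, T(9)=-1200, T(10)=-1784, T(11)=-2672, T(12)=-4176, T(13)=-6576, T(14)=-10144, T(15)=-15488, T(16)=-23840, T(17)=-36992, T(18)=-57280; answer -57280

-57280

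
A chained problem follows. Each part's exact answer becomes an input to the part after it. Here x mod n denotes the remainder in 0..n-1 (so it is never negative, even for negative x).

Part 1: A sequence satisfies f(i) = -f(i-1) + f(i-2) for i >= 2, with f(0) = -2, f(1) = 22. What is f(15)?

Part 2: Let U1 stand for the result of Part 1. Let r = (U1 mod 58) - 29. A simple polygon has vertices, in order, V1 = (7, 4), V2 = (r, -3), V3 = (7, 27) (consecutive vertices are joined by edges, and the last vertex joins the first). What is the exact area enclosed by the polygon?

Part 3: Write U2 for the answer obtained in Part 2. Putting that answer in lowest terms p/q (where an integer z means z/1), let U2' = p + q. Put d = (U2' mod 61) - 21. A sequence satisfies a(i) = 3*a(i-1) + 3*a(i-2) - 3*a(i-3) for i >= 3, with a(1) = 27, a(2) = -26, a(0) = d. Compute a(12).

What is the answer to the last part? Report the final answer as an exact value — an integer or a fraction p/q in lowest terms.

-8520309

Part 1: f(2) = -1*(22) + 1*(-2) = -24; iterating: f(2)=-24, f(3)=46, f(4)=-70, f(5)=116, f(6)=-186, f(7)=302, f(8)=-488, f(9)=790, f(10)=-1278, f(11)=2068, f(12)=-3346, f(13)=5414, f(14)=-8760, f(15)=14174; answer 14174
Part 2: U1 = 14174; r = -7; cross terms: (7*-3 - -7*4)=7, (-7*27 - 7*-3)=-168, (7*4 - 7*27)=-161; twice the area = |-322| = 322; area = 161; answer 161
Part 3: U2 = 161; threaded value p + q = 162; d = 19; a(3) = 3*(-26) + 3*(27) - 3*(19) = -54; iterating: a(3)=-54, a(4)=-321, a(5)=-1047, a(6)=-3942, a(7)=-14004, a(8)=-50697, a(9)=-182277, a(10)=-656910, a(11)=-2365470, a(12)=-8520309; answer -8520309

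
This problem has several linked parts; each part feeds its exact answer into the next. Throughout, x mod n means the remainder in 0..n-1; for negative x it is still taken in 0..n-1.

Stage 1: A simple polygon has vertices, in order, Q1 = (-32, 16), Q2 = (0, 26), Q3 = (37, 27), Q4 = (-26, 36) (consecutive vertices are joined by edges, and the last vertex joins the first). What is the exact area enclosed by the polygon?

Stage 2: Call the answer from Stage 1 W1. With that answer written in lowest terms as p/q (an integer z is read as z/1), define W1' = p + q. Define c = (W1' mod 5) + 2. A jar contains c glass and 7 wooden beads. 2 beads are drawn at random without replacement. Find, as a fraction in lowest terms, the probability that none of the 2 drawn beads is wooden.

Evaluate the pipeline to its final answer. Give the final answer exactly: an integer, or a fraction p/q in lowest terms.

5/26

Stage 1: cross terms: (-32*26 - 0*16)=-832, (0*27 - 37*26)=-962, (37*36 - -26*27)=2034, (-26*16 - -32*36)=736; twice the area = |976| = 976; area = 488; answer 488
Stage 2: W1 = 488; threaded value p + q = 489; c = 6; total draws C(13,2) = 78; favorable C(6,2) = 15; P = 5/26; answer 5/26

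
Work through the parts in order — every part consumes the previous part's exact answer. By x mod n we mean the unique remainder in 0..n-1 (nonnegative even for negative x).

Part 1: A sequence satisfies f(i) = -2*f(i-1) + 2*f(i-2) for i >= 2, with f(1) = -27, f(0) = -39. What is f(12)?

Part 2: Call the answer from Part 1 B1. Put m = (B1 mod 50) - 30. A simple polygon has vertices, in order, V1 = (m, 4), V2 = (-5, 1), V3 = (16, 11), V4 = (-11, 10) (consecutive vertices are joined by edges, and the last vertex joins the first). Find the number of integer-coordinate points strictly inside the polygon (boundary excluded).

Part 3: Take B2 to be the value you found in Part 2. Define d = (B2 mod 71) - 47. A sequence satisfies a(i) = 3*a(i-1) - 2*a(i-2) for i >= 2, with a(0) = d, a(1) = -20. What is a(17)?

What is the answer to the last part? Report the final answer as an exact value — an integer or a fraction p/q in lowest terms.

-2752490

Part 1: f(2) = -2*(-27) + 2*(-39) = -24; iterating: f(2)=-24, f(3)=-6, f(4)=-36, f(5)=60, f(6)=-192, f(7)=504, f(8)=-1392, f(9)=3792, f(10)=-10368, f(11)=28320, f(12)=-77376; answer -77376
Part 2: B1 = -77376; m = -6; cross terms: (-6*1 - -5*4)=14, (-5*11 - 16*1)=-71, (16*10 - -11*11)=281, (-11*4 - -6*10)=16; twice the area = |240| = 240; area = 120; boundary points = 1 + 1 + 1 + 1 = 4; strictly interior points = area - boundary/2 + 1 = 119; answer 119
Part 3: B2 = 119; d = 1; a(2) = 3*(-20) - 2*(1) = -62; iterating: a(2)=-62, a(3)=-146, a(4)=-314, a(5)=-650, a(6)=-1322, a(7)=-2666, a(8)=-5354, a(9)=-10730, a(10)=-21482, a(11)=-42986, a(12)=-85994, a(13)=-172010, a(14)=-344042, a(15)=-688106, a(16)=-1376234, a(17)=-2752490; answer -2752490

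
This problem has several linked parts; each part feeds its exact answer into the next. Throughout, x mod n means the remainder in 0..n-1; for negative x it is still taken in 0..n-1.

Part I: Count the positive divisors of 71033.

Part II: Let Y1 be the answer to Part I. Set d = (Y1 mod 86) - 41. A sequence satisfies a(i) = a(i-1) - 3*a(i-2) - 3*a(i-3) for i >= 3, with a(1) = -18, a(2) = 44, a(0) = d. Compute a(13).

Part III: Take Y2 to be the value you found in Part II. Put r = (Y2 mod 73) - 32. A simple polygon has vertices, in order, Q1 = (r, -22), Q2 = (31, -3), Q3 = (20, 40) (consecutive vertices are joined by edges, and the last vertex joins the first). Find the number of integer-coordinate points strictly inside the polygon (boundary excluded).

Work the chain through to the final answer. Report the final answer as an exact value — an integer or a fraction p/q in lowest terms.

1320

Part I: 71033 = 251 * 283; number of divisors = (1+1) * (1+1) = 4; answer 4
Part II: Y1 = 4; d = -37; a(3) = 1*(44) - 3*(-18) - 3*(-37) = 209; iterating: a(3)=209, a(4)=131, a(5)=-628, a(6)=-1648, a(7)=-157, a(8)=6671, a(9)=12086, a(10)=-7456, a(11)=-63727, a(12)=-77617, a(13)=135932; answer 135932
Part III: Y2 = 135932; r = -26; cross terms: (-26*-3 - 31*-22)=760, (31*40 - 20*-3)=1300, (20*-22 - -26*40)=600; twice the area = |2660| = 2660; area = 1330; boundary points = 19 + 1 + 2 = 22; strictly interior points = area - boundary/2 + 1 = 1320; answer 1320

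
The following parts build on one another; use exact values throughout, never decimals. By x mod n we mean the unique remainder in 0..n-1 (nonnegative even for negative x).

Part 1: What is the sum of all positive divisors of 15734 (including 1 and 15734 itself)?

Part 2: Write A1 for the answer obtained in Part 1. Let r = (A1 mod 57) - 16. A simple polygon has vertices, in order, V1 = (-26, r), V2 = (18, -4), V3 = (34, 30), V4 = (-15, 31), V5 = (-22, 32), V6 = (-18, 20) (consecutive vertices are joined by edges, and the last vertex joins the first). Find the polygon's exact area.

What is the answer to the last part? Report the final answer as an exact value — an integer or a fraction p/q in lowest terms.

1751

Part 1: 15734 = 2 * 7867; sigma = (1 + 2) * (1 + 7867) = 3 * 7868 = 23604; answer 23604
Part 2: A1 = 23604; r = -10; cross terms: (-26*-4 - 18*-10)=284, (18*30 - 34*-4)=676, (34*31 - -15*30)=1504, (-15*32 - -22*31)=202, (-22*20 - -18*32)=136, (-18*-10 - -26*20)=700; twice the area = |3502| = 3502; area = 1751; answer 1751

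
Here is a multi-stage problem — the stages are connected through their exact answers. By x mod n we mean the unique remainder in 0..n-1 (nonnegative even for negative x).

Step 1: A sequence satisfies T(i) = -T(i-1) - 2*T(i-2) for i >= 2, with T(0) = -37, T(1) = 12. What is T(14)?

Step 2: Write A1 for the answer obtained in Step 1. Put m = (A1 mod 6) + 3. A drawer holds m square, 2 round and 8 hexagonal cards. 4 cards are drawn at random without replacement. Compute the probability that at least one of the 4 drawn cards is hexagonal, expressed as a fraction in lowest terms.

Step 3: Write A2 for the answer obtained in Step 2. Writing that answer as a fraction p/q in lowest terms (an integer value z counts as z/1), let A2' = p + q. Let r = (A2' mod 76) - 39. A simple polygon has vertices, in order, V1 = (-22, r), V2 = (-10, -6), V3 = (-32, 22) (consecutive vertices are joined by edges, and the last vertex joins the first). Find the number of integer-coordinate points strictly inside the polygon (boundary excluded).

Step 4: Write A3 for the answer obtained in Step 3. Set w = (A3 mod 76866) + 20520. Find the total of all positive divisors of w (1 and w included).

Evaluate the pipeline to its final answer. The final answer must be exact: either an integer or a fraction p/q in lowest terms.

39312

Step 1: T(2) = -1*(12) - 2*(-37) = 62; iterating: T(2)=62, T(3)=-86, T(4)=-38, T(5)=210, T(6)=-134, T(7)=-286, T(8)=554, T(9)=18, T(10)=-1126, T(11)=1090, T(12)=1162, T(13)=-3342, T(14)=1018; answer 1018
Step 2: A1 = 1018; m = 7; total draws C(17,4) = 2380; complement C(9,4) = 126; favorable 2380 - 126 = 2254; P = 161/170; answer 161/170
Step 3: A2 = 161/170; threaded value p + q = 331; r = -12; cross terms: (-22*-6 - -10*-12)=12, (-10*22 - -32*-6)=-412, (-32*-12 - -22*22)=868; twice the area = |468| = 468; area = 234; boundary points = 6 + 2 + 2 = 10; strictly interior points = area - boundary/2 + 1 = 230; answer 230
Step 4: A3 = 230; w = 20750; 20750 = 2 * 5^3 * 83; sigma = (1 + 2) * (1 + 5 + 25 + 125) * (1 + 83) = 3 * 156 * 84 = 39312; answer 39312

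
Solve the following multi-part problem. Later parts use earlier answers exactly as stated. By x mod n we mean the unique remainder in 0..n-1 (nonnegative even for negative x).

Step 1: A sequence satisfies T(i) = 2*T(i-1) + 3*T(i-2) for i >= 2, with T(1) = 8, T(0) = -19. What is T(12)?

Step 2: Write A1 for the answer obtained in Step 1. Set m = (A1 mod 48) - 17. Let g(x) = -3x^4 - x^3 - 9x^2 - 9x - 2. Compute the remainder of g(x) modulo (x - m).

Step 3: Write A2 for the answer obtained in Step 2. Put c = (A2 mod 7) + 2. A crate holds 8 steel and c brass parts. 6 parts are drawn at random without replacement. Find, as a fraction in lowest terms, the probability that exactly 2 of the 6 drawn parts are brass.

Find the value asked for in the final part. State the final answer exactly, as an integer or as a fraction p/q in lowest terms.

Step 1: T(2) = 2*(8) + 3*(-19) = -41; iterating: T(2)=-41, T(3)=-58, T(4)=-239, T(5)=-652, T(6)=-2021, T(7)=-5998, T(8)=-18059, T(9)=-54112, T(10)=-162401, T(11)=-487138, T(12)=-1461479; answer -1461479
Step 2: A1 = -1461479; m = 8; remainder = value at the root: -3*(8)^4 - 1*(8)^3 - 9*(8)^2 - 9*(8)^1 - 2 = (-12288) + (-512) + (-576) + (-72) + (-2) = -13450; answer -13450
Step 3: A2 = -13450; c = 6; total draws C(14,6) = 3003; favorable C(6,2)*C(8,4) = 1050; P = 50/143; answer 50/143

50/143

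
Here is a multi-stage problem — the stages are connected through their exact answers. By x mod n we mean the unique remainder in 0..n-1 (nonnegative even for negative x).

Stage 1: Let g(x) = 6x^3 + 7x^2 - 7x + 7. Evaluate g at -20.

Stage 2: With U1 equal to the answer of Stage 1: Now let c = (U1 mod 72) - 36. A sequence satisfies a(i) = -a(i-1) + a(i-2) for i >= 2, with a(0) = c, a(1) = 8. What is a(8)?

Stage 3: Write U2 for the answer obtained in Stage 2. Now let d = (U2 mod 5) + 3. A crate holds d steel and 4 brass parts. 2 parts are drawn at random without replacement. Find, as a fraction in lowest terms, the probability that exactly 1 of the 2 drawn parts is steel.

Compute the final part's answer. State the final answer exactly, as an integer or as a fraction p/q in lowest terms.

Stage 1: 6*(-20)^3 + 7*(-20)^2 - 7*(-20)^1 + 7 = (-48000) + (2800) + (140) + (7) = -45053; answer -45053
Stage 2: U1 = -45053; c = -17; a(2) = -1*(8) + 1*(-17) = -25; iterating: a(2)=-25, a(3)=33, a(4)=-58, a(5)=91, a(6)=-149, a(7)=240, a(8)=-389; answer -389
Stage 3: U2 = -389; d = 4; total draws C(8,2) = 28; favorable C(4,1)*C(4,1) = 16; P = 4/7; answer 4/7

4/7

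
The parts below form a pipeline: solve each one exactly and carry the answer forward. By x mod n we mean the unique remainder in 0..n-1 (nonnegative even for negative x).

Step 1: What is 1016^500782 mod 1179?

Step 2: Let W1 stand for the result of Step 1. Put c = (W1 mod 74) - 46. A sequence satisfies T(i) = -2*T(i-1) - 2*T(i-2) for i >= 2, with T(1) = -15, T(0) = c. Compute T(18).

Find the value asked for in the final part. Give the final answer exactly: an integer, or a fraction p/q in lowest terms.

16384

Step 1: squarings mod 1179: 1016^1=1016, 1016^2=631, 1016^4=838, 1016^8=739, 1016^16=244, 1016^32=586, 1016^64=307, 1016^128=1108, 1016^256=325, 1016^512=694, 1016^1024=604, 1016^2048=505, 1016^4096=361, 1016^8192=631, 1016^16384=838, 1016^32768=739, 1016^65536=244, 1016^131072=586, 1016^262144=307; 1016^500782 = 1016^2 * 1016^4 * 1016^8 * 1016^32 * 1016^1024 * 1016^8192 * 1016^32768 * 1016^65536 * 1016^131072 * 1016^262144 = 325 (mod 1179); answer 325
Step 2: W1 = 325; c = -17; T(2) = -2*(-15) - 2*(-17) = 64; iterating: T(2)=64, T(3)=-98, T(4)=68, T(5)=60, T(6)=-256, T(7)=392, T(8)=-272, T(9)=-240, T(10)=1024, T(11)=-1568, T(12)=1088, T(13)=960, T(14)=-4096, T(15)=6272, T(16)=-4352, T(17)=-3840, T(18)=16384; answer 16384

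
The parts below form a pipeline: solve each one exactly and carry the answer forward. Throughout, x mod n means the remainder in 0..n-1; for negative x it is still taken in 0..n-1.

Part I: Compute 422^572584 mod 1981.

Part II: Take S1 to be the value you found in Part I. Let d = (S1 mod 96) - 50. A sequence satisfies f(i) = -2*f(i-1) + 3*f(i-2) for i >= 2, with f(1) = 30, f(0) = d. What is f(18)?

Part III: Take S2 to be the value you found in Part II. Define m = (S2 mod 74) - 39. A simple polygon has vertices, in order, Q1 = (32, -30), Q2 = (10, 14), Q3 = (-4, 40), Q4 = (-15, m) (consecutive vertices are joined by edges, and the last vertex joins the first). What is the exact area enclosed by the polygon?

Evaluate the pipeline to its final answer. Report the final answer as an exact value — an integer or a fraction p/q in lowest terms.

1163

Part I: squarings mod 1981: 422^1=422, 422^2=1775, 422^4=835, 422^8=1894, 422^16=1626, 422^32=1222, 422^64=1591, 422^128=1544, 422^256=793, 422^512=872, 422^1024=1661, 422^2048=1369, 422^4096=135, 422^8192=396, 422^16384=317, 422^32768=1439, 422^65536=576, 422^131072=949, 422^262144=1227, 422^524288=1950; 422^572584 = 422^8 * 422^32 * 422^128 * 422^1024 * 422^2048 * 422^4096 * 422^8192 * 422^32768 * 422^524288 = 1143 (mod 1981); answer 1143
Part II: S1 = 1143; d = 37; f(2) = -2*(30) + 3*(37) = 51; iterating: f(2)=51, f(3)=-12, f(4)=177, f(5)=-390, f(6)=1311, f(7)=-3792, f(8)=11517, f(9)=-34410, f(10)=103371, f(11)=-309972, f(12)=930057, f(13)=-2790030, f(14)=8370231, f(15)=-25110552, f(16)=75331797, f(17)=-225995250, f(18)=677985891; answer 677985891
Part III: S2 = 677985891; m = -2; cross terms: (32*14 - 10*-30)=748, (10*40 - -4*14)=456, (-4*-2 - -15*40)=608, (-15*-30 - 32*-2)=514; twice the area = |2326| = 2326; area = 1163; answer 1163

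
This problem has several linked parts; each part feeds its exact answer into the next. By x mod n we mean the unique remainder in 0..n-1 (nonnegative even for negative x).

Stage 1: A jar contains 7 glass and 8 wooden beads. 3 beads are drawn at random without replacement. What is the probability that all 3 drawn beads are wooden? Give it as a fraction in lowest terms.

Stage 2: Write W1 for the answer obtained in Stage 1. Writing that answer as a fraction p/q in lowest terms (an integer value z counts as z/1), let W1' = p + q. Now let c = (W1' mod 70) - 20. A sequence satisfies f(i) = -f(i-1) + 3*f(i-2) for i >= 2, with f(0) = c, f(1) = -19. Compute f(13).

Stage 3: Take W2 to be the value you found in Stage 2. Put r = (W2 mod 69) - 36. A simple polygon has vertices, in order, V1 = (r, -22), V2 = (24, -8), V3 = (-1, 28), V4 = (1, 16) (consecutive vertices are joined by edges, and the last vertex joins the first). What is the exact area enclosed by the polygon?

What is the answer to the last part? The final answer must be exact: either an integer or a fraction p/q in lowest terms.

Stage 1: total draws C(15,3) = 455; favorable C(8,3) = 56; P = 8/65; answer 8/65
Stage 2: W1 = 8/65; threaded value p + q = 73; c = -17; f(2) = -1*(-19) + 3*(-17) = -32; iterating: f(2)=-32, f(3)=-25, f(4)=-71, f(5)=-4, f(6)=-209, f(7)=197, f(8)=-824, f(9)=1415, f(10)=-3887, f(11)=8132, f(12)=-19793, f(13)=44189; answer 44189
Stage 3: W2 = 44189; r = -7; cross terms: (-7*-8 - 24*-22)=584, (24*28 - -1*-8)=664, (-1*16 - 1*28)=-44, (1*-22 - -7*16)=90; twice the area = |1294| = 1294; area = 647; answer 647

647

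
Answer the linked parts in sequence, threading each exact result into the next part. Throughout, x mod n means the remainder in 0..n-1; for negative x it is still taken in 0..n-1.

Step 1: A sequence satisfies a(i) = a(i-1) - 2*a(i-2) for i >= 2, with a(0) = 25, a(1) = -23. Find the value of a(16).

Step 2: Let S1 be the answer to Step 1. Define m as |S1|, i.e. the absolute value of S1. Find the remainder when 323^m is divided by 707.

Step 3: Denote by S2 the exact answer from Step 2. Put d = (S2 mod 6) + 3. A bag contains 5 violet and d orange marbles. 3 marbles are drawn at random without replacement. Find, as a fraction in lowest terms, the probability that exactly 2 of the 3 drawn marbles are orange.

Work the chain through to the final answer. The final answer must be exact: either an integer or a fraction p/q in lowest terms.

Step 1: a(2) = 1*(-23) - 2*(25) = -73; iterating: a(2)=-73, a(3)=-27, a(4)=119, a(5)=173, a(6)=-65, a(7)=-411, a(8)=-281, a(9)=541, a(10)=1103, a(11)=21, a(12)=-2185, a(13)=-2227, a(14)=2143, a(15)=6597, a(16)=2311; answer 2311
Step 2: S1 = 2311; m = 2311; squarings mod 707: 323^1=323, 323^2=400, 323^4=218, 323^8=155, 323^16=694, 323^32=169, 323^64=281, 323^128=484, 323^256=239, 323^512=561, 323^1024=106, 323^2048=631; 323^2311 = 323^1 * 323^2 * 323^4 * 323^256 * 323^2048 = 225 (mod 707); answer 225
Step 3: S2 = 225; d = 6; total draws C(11,3) = 165; favorable C(6,2)*C(5,1) = 75; P = 5/11; answer 5/11

5/11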